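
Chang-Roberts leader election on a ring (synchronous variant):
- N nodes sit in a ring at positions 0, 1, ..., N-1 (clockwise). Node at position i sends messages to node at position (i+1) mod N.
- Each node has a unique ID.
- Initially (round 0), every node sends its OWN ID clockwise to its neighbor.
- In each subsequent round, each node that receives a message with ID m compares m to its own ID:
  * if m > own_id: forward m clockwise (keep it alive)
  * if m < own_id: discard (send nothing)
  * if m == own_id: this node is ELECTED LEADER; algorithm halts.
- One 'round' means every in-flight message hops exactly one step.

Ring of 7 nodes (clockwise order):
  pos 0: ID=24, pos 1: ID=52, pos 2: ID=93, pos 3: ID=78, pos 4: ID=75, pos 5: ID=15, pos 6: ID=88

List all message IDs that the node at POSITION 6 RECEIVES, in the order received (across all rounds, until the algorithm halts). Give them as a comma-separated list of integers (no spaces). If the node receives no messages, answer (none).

Round 1: pos1(id52) recv 24: drop; pos2(id93) recv 52: drop; pos3(id78) recv 93: fwd; pos4(id75) recv 78: fwd; pos5(id15) recv 75: fwd; pos6(id88) recv 15: drop; pos0(id24) recv 88: fwd
Round 2: pos4(id75) recv 93: fwd; pos5(id15) recv 78: fwd; pos6(id88) recv 75: drop; pos1(id52) recv 88: fwd
Round 3: pos5(id15) recv 93: fwd; pos6(id88) recv 78: drop; pos2(id93) recv 88: drop
Round 4: pos6(id88) recv 93: fwd
Round 5: pos0(id24) recv 93: fwd
Round 6: pos1(id52) recv 93: fwd
Round 7: pos2(id93) recv 93: ELECTED

Answer: 15,75,78,93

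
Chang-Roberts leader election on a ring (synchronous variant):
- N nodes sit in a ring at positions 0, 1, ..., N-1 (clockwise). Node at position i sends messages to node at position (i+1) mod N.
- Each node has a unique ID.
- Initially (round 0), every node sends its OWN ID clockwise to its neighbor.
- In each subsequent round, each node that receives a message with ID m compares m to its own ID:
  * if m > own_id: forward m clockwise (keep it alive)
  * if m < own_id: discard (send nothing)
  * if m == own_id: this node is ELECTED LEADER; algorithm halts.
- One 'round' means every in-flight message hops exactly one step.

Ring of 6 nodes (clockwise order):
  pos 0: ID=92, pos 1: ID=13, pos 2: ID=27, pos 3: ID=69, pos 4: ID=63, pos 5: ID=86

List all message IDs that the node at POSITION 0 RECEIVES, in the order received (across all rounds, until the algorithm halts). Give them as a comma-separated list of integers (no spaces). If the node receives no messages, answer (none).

Answer: 86,92

Derivation:
Round 1: pos1(id13) recv 92: fwd; pos2(id27) recv 13: drop; pos3(id69) recv 27: drop; pos4(id63) recv 69: fwd; pos5(id86) recv 63: drop; pos0(id92) recv 86: drop
Round 2: pos2(id27) recv 92: fwd; pos5(id86) recv 69: drop
Round 3: pos3(id69) recv 92: fwd
Round 4: pos4(id63) recv 92: fwd
Round 5: pos5(id86) recv 92: fwd
Round 6: pos0(id92) recv 92: ELECTED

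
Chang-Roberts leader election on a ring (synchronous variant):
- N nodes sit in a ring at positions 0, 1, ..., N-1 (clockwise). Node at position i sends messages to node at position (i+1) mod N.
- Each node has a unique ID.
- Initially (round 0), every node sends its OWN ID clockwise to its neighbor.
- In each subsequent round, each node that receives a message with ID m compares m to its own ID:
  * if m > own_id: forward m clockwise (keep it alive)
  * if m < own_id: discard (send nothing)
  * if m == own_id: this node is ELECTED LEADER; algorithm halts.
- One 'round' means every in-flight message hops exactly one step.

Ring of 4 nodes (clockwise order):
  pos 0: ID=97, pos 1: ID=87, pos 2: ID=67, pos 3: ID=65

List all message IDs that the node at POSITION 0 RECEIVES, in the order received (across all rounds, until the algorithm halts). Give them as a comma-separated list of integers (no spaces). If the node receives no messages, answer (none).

Answer: 65,67,87,97

Derivation:
Round 1: pos1(id87) recv 97: fwd; pos2(id67) recv 87: fwd; pos3(id65) recv 67: fwd; pos0(id97) recv 65: drop
Round 2: pos2(id67) recv 97: fwd; pos3(id65) recv 87: fwd; pos0(id97) recv 67: drop
Round 3: pos3(id65) recv 97: fwd; pos0(id97) recv 87: drop
Round 4: pos0(id97) recv 97: ELECTED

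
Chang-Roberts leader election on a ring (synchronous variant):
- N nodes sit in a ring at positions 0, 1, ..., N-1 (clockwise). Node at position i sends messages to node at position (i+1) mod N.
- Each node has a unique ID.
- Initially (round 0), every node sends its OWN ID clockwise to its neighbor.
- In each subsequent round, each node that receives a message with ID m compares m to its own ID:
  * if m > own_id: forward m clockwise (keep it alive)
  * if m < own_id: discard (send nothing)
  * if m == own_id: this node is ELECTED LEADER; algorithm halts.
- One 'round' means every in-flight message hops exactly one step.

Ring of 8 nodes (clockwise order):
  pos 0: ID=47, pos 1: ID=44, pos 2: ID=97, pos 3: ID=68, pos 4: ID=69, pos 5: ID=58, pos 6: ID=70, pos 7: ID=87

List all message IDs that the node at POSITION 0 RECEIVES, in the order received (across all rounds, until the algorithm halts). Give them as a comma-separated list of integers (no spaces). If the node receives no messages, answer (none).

Answer: 87,97

Derivation:
Round 1: pos1(id44) recv 47: fwd; pos2(id97) recv 44: drop; pos3(id68) recv 97: fwd; pos4(id69) recv 68: drop; pos5(id58) recv 69: fwd; pos6(id70) recv 58: drop; pos7(id87) recv 70: drop; pos0(id47) recv 87: fwd
Round 2: pos2(id97) recv 47: drop; pos4(id69) recv 97: fwd; pos6(id70) recv 69: drop; pos1(id44) recv 87: fwd
Round 3: pos5(id58) recv 97: fwd; pos2(id97) recv 87: drop
Round 4: pos6(id70) recv 97: fwd
Round 5: pos7(id87) recv 97: fwd
Round 6: pos0(id47) recv 97: fwd
Round 7: pos1(id44) recv 97: fwd
Round 8: pos2(id97) recv 97: ELECTED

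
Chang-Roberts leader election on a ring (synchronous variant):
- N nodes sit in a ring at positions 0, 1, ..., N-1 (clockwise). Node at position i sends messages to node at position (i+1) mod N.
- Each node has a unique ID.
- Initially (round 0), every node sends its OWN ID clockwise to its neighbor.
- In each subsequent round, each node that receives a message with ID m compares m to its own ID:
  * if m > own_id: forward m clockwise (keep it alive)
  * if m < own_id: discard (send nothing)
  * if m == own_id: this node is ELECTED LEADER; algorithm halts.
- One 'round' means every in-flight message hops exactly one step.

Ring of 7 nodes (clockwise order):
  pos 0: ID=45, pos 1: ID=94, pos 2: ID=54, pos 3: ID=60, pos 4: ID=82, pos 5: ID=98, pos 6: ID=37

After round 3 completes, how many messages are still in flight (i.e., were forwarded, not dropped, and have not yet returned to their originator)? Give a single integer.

Round 1: pos1(id94) recv 45: drop; pos2(id54) recv 94: fwd; pos3(id60) recv 54: drop; pos4(id82) recv 60: drop; pos5(id98) recv 82: drop; pos6(id37) recv 98: fwd; pos0(id45) recv 37: drop
Round 2: pos3(id60) recv 94: fwd; pos0(id45) recv 98: fwd
Round 3: pos4(id82) recv 94: fwd; pos1(id94) recv 98: fwd
After round 3: 2 messages still in flight

Answer: 2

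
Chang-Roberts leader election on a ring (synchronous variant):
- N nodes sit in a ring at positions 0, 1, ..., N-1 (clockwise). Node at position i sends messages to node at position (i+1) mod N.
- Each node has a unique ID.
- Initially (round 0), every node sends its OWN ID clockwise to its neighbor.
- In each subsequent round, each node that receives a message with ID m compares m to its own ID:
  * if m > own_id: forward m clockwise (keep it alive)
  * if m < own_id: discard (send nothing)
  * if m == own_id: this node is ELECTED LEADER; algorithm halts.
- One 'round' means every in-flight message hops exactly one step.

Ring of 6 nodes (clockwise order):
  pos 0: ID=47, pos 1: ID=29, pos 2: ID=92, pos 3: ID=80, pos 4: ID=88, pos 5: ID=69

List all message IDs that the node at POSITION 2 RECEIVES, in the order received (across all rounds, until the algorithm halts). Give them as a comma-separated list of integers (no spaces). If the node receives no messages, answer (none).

Answer: 29,47,69,88,92

Derivation:
Round 1: pos1(id29) recv 47: fwd; pos2(id92) recv 29: drop; pos3(id80) recv 92: fwd; pos4(id88) recv 80: drop; pos5(id69) recv 88: fwd; pos0(id47) recv 69: fwd
Round 2: pos2(id92) recv 47: drop; pos4(id88) recv 92: fwd; pos0(id47) recv 88: fwd; pos1(id29) recv 69: fwd
Round 3: pos5(id69) recv 92: fwd; pos1(id29) recv 88: fwd; pos2(id92) recv 69: drop
Round 4: pos0(id47) recv 92: fwd; pos2(id92) recv 88: drop
Round 5: pos1(id29) recv 92: fwd
Round 6: pos2(id92) recv 92: ELECTED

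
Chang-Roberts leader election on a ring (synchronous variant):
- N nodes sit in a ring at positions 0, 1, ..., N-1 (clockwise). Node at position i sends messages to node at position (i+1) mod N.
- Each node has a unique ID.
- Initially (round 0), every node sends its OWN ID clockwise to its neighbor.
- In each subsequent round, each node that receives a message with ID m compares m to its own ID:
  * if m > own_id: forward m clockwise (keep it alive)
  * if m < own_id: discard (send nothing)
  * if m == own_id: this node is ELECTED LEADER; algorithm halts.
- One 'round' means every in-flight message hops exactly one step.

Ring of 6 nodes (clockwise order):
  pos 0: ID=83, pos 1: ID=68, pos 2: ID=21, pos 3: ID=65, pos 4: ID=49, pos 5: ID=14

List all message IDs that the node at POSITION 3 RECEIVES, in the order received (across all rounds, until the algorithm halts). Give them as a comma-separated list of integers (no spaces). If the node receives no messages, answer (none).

Round 1: pos1(id68) recv 83: fwd; pos2(id21) recv 68: fwd; pos3(id65) recv 21: drop; pos4(id49) recv 65: fwd; pos5(id14) recv 49: fwd; pos0(id83) recv 14: drop
Round 2: pos2(id21) recv 83: fwd; pos3(id65) recv 68: fwd; pos5(id14) recv 65: fwd; pos0(id83) recv 49: drop
Round 3: pos3(id65) recv 83: fwd; pos4(id49) recv 68: fwd; pos0(id83) recv 65: drop
Round 4: pos4(id49) recv 83: fwd; pos5(id14) recv 68: fwd
Round 5: pos5(id14) recv 83: fwd; pos0(id83) recv 68: drop
Round 6: pos0(id83) recv 83: ELECTED

Answer: 21,68,83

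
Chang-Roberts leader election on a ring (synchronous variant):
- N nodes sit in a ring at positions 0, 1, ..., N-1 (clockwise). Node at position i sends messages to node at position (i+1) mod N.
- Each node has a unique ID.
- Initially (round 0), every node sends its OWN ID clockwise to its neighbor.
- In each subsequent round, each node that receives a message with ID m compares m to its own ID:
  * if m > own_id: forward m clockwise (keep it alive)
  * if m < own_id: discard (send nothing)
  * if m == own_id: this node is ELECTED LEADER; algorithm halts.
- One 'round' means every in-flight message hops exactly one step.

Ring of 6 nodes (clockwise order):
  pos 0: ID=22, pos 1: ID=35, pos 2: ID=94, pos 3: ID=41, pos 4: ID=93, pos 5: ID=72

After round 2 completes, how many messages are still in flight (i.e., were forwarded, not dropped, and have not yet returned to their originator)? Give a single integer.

Round 1: pos1(id35) recv 22: drop; pos2(id94) recv 35: drop; pos3(id41) recv 94: fwd; pos4(id93) recv 41: drop; pos5(id72) recv 93: fwd; pos0(id22) recv 72: fwd
Round 2: pos4(id93) recv 94: fwd; pos0(id22) recv 93: fwd; pos1(id35) recv 72: fwd
After round 2: 3 messages still in flight

Answer: 3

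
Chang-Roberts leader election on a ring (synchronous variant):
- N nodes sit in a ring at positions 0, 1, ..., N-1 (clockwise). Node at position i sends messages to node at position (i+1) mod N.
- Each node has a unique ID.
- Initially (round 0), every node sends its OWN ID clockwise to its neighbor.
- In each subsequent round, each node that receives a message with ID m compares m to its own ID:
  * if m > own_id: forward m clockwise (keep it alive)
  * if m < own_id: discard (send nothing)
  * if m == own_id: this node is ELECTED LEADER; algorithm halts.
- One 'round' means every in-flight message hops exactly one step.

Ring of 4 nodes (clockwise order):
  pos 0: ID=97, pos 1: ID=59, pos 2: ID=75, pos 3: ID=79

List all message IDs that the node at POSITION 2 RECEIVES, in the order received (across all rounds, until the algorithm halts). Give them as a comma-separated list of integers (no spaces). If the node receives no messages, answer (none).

Answer: 59,97

Derivation:
Round 1: pos1(id59) recv 97: fwd; pos2(id75) recv 59: drop; pos3(id79) recv 75: drop; pos0(id97) recv 79: drop
Round 2: pos2(id75) recv 97: fwd
Round 3: pos3(id79) recv 97: fwd
Round 4: pos0(id97) recv 97: ELECTED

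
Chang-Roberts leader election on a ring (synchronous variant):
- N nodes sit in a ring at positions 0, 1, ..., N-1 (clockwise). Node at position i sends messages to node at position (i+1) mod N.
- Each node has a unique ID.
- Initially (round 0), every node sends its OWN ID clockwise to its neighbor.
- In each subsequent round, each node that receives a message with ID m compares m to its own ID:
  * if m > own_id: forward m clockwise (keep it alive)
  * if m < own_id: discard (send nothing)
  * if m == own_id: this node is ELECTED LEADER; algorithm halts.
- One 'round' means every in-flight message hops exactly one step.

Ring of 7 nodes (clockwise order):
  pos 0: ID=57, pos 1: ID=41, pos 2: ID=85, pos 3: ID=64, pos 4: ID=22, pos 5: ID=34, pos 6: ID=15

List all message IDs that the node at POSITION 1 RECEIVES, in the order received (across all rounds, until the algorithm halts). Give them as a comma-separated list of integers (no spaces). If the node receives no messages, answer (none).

Round 1: pos1(id41) recv 57: fwd; pos2(id85) recv 41: drop; pos3(id64) recv 85: fwd; pos4(id22) recv 64: fwd; pos5(id34) recv 22: drop; pos6(id15) recv 34: fwd; pos0(id57) recv 15: drop
Round 2: pos2(id85) recv 57: drop; pos4(id22) recv 85: fwd; pos5(id34) recv 64: fwd; pos0(id57) recv 34: drop
Round 3: pos5(id34) recv 85: fwd; pos6(id15) recv 64: fwd
Round 4: pos6(id15) recv 85: fwd; pos0(id57) recv 64: fwd
Round 5: pos0(id57) recv 85: fwd; pos1(id41) recv 64: fwd
Round 6: pos1(id41) recv 85: fwd; pos2(id85) recv 64: drop
Round 7: pos2(id85) recv 85: ELECTED

Answer: 57,64,85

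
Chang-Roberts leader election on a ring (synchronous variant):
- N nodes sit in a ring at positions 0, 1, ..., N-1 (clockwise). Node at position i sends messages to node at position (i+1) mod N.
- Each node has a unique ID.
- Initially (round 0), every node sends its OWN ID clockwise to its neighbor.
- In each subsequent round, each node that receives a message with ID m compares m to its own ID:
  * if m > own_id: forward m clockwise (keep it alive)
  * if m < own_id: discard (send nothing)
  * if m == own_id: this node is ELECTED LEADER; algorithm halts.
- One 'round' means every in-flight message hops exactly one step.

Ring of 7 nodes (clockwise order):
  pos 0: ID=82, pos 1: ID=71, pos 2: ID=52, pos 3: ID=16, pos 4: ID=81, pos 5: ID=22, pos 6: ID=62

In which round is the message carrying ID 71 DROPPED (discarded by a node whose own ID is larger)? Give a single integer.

Answer: 3

Derivation:
Round 1: pos1(id71) recv 82: fwd; pos2(id52) recv 71: fwd; pos3(id16) recv 52: fwd; pos4(id81) recv 16: drop; pos5(id22) recv 81: fwd; pos6(id62) recv 22: drop; pos0(id82) recv 62: drop
Round 2: pos2(id52) recv 82: fwd; pos3(id16) recv 71: fwd; pos4(id81) recv 52: drop; pos6(id62) recv 81: fwd
Round 3: pos3(id16) recv 82: fwd; pos4(id81) recv 71: drop; pos0(id82) recv 81: drop
Round 4: pos4(id81) recv 82: fwd
Round 5: pos5(id22) recv 82: fwd
Round 6: pos6(id62) recv 82: fwd
Round 7: pos0(id82) recv 82: ELECTED
Message ID 71 originates at pos 1; dropped at pos 4 in round 3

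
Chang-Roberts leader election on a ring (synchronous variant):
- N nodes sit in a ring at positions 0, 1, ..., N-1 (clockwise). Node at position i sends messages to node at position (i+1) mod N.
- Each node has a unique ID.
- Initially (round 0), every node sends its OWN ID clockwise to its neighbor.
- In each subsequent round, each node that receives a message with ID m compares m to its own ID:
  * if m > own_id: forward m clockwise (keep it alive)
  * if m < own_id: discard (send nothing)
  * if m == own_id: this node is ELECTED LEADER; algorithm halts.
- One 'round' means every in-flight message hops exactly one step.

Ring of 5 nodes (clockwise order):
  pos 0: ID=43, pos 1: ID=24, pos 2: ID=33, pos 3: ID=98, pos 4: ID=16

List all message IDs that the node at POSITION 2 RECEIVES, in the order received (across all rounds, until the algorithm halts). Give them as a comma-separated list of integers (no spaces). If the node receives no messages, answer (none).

Round 1: pos1(id24) recv 43: fwd; pos2(id33) recv 24: drop; pos3(id98) recv 33: drop; pos4(id16) recv 98: fwd; pos0(id43) recv 16: drop
Round 2: pos2(id33) recv 43: fwd; pos0(id43) recv 98: fwd
Round 3: pos3(id98) recv 43: drop; pos1(id24) recv 98: fwd
Round 4: pos2(id33) recv 98: fwd
Round 5: pos3(id98) recv 98: ELECTED

Answer: 24,43,98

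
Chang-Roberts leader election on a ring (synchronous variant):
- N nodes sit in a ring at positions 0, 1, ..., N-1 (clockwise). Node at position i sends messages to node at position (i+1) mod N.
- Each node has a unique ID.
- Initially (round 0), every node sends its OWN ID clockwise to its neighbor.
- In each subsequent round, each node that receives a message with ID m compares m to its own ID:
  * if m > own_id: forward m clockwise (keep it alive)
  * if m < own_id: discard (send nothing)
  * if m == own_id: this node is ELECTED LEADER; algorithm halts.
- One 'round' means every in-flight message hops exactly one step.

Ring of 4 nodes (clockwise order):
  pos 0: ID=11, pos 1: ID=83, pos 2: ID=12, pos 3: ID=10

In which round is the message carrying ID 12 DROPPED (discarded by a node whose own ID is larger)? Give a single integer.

Answer: 3

Derivation:
Round 1: pos1(id83) recv 11: drop; pos2(id12) recv 83: fwd; pos3(id10) recv 12: fwd; pos0(id11) recv 10: drop
Round 2: pos3(id10) recv 83: fwd; pos0(id11) recv 12: fwd
Round 3: pos0(id11) recv 83: fwd; pos1(id83) recv 12: drop
Round 4: pos1(id83) recv 83: ELECTED
Message ID 12 originates at pos 2; dropped at pos 1 in round 3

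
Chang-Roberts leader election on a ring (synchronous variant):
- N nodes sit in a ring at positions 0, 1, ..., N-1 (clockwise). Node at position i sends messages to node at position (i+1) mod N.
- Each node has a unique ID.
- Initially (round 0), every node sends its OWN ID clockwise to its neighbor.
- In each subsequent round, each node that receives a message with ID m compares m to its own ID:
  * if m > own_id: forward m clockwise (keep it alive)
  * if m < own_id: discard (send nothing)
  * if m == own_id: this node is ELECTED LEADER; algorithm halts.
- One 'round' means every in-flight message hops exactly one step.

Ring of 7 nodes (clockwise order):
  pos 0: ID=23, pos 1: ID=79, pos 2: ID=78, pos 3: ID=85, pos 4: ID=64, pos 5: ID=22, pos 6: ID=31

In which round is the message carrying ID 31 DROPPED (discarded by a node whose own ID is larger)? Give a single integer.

Round 1: pos1(id79) recv 23: drop; pos2(id78) recv 79: fwd; pos3(id85) recv 78: drop; pos4(id64) recv 85: fwd; pos5(id22) recv 64: fwd; pos6(id31) recv 22: drop; pos0(id23) recv 31: fwd
Round 2: pos3(id85) recv 79: drop; pos5(id22) recv 85: fwd; pos6(id31) recv 64: fwd; pos1(id79) recv 31: drop
Round 3: pos6(id31) recv 85: fwd; pos0(id23) recv 64: fwd
Round 4: pos0(id23) recv 85: fwd; pos1(id79) recv 64: drop
Round 5: pos1(id79) recv 85: fwd
Round 6: pos2(id78) recv 85: fwd
Round 7: pos3(id85) recv 85: ELECTED
Message ID 31 originates at pos 6; dropped at pos 1 in round 2

Answer: 2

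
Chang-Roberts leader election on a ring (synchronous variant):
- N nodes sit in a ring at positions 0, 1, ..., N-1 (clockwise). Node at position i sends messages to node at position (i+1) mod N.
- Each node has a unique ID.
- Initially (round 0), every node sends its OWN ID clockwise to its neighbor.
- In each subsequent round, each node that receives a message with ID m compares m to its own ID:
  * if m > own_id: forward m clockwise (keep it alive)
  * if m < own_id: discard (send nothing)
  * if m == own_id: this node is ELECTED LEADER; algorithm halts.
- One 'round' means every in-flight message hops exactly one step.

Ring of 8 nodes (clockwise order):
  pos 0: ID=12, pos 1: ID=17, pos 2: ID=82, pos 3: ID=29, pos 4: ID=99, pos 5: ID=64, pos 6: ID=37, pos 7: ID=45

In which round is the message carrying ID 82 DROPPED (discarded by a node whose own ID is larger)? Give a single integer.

Round 1: pos1(id17) recv 12: drop; pos2(id82) recv 17: drop; pos3(id29) recv 82: fwd; pos4(id99) recv 29: drop; pos5(id64) recv 99: fwd; pos6(id37) recv 64: fwd; pos7(id45) recv 37: drop; pos0(id12) recv 45: fwd
Round 2: pos4(id99) recv 82: drop; pos6(id37) recv 99: fwd; pos7(id45) recv 64: fwd; pos1(id17) recv 45: fwd
Round 3: pos7(id45) recv 99: fwd; pos0(id12) recv 64: fwd; pos2(id82) recv 45: drop
Round 4: pos0(id12) recv 99: fwd; pos1(id17) recv 64: fwd
Round 5: pos1(id17) recv 99: fwd; pos2(id82) recv 64: drop
Round 6: pos2(id82) recv 99: fwd
Round 7: pos3(id29) recv 99: fwd
Round 8: pos4(id99) recv 99: ELECTED
Message ID 82 originates at pos 2; dropped at pos 4 in round 2

Answer: 2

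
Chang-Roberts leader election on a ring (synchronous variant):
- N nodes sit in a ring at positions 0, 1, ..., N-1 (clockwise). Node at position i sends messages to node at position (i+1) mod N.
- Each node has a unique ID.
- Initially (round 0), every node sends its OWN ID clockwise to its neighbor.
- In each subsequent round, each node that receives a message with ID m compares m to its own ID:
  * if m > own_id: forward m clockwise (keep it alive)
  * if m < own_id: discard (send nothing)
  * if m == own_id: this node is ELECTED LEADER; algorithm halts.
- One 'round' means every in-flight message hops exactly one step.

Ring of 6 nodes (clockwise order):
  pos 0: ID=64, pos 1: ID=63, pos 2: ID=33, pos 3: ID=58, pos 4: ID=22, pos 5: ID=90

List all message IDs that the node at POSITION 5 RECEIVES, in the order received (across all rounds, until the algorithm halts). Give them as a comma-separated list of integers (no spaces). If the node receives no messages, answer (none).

Round 1: pos1(id63) recv 64: fwd; pos2(id33) recv 63: fwd; pos3(id58) recv 33: drop; pos4(id22) recv 58: fwd; pos5(id90) recv 22: drop; pos0(id64) recv 90: fwd
Round 2: pos2(id33) recv 64: fwd; pos3(id58) recv 63: fwd; pos5(id90) recv 58: drop; pos1(id63) recv 90: fwd
Round 3: pos3(id58) recv 64: fwd; pos4(id22) recv 63: fwd; pos2(id33) recv 90: fwd
Round 4: pos4(id22) recv 64: fwd; pos5(id90) recv 63: drop; pos3(id58) recv 90: fwd
Round 5: pos5(id90) recv 64: drop; pos4(id22) recv 90: fwd
Round 6: pos5(id90) recv 90: ELECTED

Answer: 22,58,63,64,90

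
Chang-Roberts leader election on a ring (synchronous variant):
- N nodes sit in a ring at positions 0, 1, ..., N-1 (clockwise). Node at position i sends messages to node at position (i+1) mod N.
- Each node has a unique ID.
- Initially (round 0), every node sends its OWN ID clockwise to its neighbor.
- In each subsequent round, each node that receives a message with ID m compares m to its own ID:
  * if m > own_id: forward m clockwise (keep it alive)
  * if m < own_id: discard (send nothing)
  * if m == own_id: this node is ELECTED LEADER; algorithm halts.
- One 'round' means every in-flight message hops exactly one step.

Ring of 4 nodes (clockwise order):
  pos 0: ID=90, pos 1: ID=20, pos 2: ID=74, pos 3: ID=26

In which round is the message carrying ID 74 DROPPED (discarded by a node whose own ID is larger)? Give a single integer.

Answer: 2

Derivation:
Round 1: pos1(id20) recv 90: fwd; pos2(id74) recv 20: drop; pos3(id26) recv 74: fwd; pos0(id90) recv 26: drop
Round 2: pos2(id74) recv 90: fwd; pos0(id90) recv 74: drop
Round 3: pos3(id26) recv 90: fwd
Round 4: pos0(id90) recv 90: ELECTED
Message ID 74 originates at pos 2; dropped at pos 0 in round 2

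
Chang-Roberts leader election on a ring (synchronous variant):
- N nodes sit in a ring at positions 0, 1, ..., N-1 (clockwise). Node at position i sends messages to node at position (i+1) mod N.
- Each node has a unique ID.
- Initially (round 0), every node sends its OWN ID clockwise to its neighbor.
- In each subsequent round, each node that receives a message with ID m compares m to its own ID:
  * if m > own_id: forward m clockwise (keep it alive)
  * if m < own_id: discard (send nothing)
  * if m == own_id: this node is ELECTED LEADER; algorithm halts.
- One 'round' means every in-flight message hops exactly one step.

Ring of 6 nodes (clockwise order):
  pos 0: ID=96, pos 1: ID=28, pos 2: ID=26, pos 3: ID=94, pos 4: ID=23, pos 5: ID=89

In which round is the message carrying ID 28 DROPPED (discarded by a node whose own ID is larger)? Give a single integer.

Round 1: pos1(id28) recv 96: fwd; pos2(id26) recv 28: fwd; pos3(id94) recv 26: drop; pos4(id23) recv 94: fwd; pos5(id89) recv 23: drop; pos0(id96) recv 89: drop
Round 2: pos2(id26) recv 96: fwd; pos3(id94) recv 28: drop; pos5(id89) recv 94: fwd
Round 3: pos3(id94) recv 96: fwd; pos0(id96) recv 94: drop
Round 4: pos4(id23) recv 96: fwd
Round 5: pos5(id89) recv 96: fwd
Round 6: pos0(id96) recv 96: ELECTED
Message ID 28 originates at pos 1; dropped at pos 3 in round 2

Answer: 2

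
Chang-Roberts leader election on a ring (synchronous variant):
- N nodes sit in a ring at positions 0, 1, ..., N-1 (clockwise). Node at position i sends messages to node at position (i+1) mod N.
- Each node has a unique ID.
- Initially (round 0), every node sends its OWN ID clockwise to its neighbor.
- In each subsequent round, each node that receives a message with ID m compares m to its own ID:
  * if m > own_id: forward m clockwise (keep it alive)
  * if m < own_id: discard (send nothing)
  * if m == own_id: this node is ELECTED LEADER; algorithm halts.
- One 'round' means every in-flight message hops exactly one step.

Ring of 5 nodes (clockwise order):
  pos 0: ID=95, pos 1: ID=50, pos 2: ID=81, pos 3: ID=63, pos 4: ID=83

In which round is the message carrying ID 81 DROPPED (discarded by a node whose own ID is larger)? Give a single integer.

Round 1: pos1(id50) recv 95: fwd; pos2(id81) recv 50: drop; pos3(id63) recv 81: fwd; pos4(id83) recv 63: drop; pos0(id95) recv 83: drop
Round 2: pos2(id81) recv 95: fwd; pos4(id83) recv 81: drop
Round 3: pos3(id63) recv 95: fwd
Round 4: pos4(id83) recv 95: fwd
Round 5: pos0(id95) recv 95: ELECTED
Message ID 81 originates at pos 2; dropped at pos 4 in round 2

Answer: 2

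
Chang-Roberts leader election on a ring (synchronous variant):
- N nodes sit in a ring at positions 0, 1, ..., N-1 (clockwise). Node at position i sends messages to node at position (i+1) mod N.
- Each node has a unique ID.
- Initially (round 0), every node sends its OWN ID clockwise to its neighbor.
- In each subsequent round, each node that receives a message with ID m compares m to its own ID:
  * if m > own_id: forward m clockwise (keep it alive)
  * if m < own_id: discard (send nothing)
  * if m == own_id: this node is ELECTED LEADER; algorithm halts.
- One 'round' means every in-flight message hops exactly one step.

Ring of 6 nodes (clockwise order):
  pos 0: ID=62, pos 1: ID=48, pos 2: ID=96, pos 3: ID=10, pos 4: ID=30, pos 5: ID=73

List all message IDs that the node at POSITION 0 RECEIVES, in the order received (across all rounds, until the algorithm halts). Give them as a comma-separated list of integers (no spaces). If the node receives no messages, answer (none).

Round 1: pos1(id48) recv 62: fwd; pos2(id96) recv 48: drop; pos3(id10) recv 96: fwd; pos4(id30) recv 10: drop; pos5(id73) recv 30: drop; pos0(id62) recv 73: fwd
Round 2: pos2(id96) recv 62: drop; pos4(id30) recv 96: fwd; pos1(id48) recv 73: fwd
Round 3: pos5(id73) recv 96: fwd; pos2(id96) recv 73: drop
Round 4: pos0(id62) recv 96: fwd
Round 5: pos1(id48) recv 96: fwd
Round 6: pos2(id96) recv 96: ELECTED

Answer: 73,96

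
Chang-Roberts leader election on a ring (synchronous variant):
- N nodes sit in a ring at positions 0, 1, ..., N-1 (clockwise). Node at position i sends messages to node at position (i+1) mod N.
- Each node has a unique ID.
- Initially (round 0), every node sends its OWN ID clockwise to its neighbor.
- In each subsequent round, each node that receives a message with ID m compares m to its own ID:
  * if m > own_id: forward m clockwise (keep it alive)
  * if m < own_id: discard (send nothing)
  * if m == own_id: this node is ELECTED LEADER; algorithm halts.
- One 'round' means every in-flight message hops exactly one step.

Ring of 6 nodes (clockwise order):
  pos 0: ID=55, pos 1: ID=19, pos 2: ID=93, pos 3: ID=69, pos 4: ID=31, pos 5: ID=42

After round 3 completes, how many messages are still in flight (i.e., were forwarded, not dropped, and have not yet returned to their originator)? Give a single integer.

Answer: 2

Derivation:
Round 1: pos1(id19) recv 55: fwd; pos2(id93) recv 19: drop; pos3(id69) recv 93: fwd; pos4(id31) recv 69: fwd; pos5(id42) recv 31: drop; pos0(id55) recv 42: drop
Round 2: pos2(id93) recv 55: drop; pos4(id31) recv 93: fwd; pos5(id42) recv 69: fwd
Round 3: pos5(id42) recv 93: fwd; pos0(id55) recv 69: fwd
After round 3: 2 messages still in flight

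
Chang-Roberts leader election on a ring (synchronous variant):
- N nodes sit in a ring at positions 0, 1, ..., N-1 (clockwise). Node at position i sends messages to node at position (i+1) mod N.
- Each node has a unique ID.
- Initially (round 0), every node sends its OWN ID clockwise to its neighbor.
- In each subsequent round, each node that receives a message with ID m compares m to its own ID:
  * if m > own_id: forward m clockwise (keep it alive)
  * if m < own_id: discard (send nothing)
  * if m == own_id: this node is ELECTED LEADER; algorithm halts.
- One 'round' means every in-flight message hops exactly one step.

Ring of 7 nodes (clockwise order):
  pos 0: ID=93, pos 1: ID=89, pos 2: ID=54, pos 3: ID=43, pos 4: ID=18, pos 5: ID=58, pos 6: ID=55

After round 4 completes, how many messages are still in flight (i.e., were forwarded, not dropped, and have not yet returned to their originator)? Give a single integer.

Answer: 2

Derivation:
Round 1: pos1(id89) recv 93: fwd; pos2(id54) recv 89: fwd; pos3(id43) recv 54: fwd; pos4(id18) recv 43: fwd; pos5(id58) recv 18: drop; pos6(id55) recv 58: fwd; pos0(id93) recv 55: drop
Round 2: pos2(id54) recv 93: fwd; pos3(id43) recv 89: fwd; pos4(id18) recv 54: fwd; pos5(id58) recv 43: drop; pos0(id93) recv 58: drop
Round 3: pos3(id43) recv 93: fwd; pos4(id18) recv 89: fwd; pos5(id58) recv 54: drop
Round 4: pos4(id18) recv 93: fwd; pos5(id58) recv 89: fwd
After round 4: 2 messages still in flight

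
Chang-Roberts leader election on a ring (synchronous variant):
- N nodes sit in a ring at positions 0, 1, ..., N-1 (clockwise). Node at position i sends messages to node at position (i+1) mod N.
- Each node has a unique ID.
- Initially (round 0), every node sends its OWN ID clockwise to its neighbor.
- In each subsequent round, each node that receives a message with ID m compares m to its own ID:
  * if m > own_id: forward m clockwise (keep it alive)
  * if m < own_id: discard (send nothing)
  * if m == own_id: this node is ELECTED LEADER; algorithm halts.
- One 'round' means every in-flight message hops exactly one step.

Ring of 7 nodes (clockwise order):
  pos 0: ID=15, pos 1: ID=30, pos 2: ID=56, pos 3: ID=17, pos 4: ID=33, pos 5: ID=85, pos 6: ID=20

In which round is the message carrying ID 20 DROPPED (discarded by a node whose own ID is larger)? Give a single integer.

Round 1: pos1(id30) recv 15: drop; pos2(id56) recv 30: drop; pos3(id17) recv 56: fwd; pos4(id33) recv 17: drop; pos5(id85) recv 33: drop; pos6(id20) recv 85: fwd; pos0(id15) recv 20: fwd
Round 2: pos4(id33) recv 56: fwd; pos0(id15) recv 85: fwd; pos1(id30) recv 20: drop
Round 3: pos5(id85) recv 56: drop; pos1(id30) recv 85: fwd
Round 4: pos2(id56) recv 85: fwd
Round 5: pos3(id17) recv 85: fwd
Round 6: pos4(id33) recv 85: fwd
Round 7: pos5(id85) recv 85: ELECTED
Message ID 20 originates at pos 6; dropped at pos 1 in round 2

Answer: 2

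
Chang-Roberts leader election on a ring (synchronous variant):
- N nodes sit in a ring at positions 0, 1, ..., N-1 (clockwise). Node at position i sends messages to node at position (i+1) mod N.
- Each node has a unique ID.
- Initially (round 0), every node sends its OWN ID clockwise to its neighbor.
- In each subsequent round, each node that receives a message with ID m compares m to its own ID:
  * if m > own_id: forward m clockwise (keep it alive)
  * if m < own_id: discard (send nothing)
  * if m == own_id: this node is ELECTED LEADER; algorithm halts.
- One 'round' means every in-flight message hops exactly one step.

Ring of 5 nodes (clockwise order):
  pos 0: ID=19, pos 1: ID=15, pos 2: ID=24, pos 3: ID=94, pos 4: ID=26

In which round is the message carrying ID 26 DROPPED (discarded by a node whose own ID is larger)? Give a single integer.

Round 1: pos1(id15) recv 19: fwd; pos2(id24) recv 15: drop; pos3(id94) recv 24: drop; pos4(id26) recv 94: fwd; pos0(id19) recv 26: fwd
Round 2: pos2(id24) recv 19: drop; pos0(id19) recv 94: fwd; pos1(id15) recv 26: fwd
Round 3: pos1(id15) recv 94: fwd; pos2(id24) recv 26: fwd
Round 4: pos2(id24) recv 94: fwd; pos3(id94) recv 26: drop
Round 5: pos3(id94) recv 94: ELECTED
Message ID 26 originates at pos 4; dropped at pos 3 in round 4

Answer: 4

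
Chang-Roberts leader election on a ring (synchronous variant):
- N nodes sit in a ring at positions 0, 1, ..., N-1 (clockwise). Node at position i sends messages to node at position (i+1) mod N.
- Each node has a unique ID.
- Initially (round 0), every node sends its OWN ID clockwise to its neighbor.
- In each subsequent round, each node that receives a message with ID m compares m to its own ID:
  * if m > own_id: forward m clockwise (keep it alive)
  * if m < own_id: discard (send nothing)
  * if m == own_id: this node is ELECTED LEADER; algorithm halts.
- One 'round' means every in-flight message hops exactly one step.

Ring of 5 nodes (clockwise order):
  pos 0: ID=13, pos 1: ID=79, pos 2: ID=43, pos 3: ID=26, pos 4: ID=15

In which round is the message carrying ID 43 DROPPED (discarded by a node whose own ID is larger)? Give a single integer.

Answer: 4

Derivation:
Round 1: pos1(id79) recv 13: drop; pos2(id43) recv 79: fwd; pos3(id26) recv 43: fwd; pos4(id15) recv 26: fwd; pos0(id13) recv 15: fwd
Round 2: pos3(id26) recv 79: fwd; pos4(id15) recv 43: fwd; pos0(id13) recv 26: fwd; pos1(id79) recv 15: drop
Round 3: pos4(id15) recv 79: fwd; pos0(id13) recv 43: fwd; pos1(id79) recv 26: drop
Round 4: pos0(id13) recv 79: fwd; pos1(id79) recv 43: drop
Round 5: pos1(id79) recv 79: ELECTED
Message ID 43 originates at pos 2; dropped at pos 1 in round 4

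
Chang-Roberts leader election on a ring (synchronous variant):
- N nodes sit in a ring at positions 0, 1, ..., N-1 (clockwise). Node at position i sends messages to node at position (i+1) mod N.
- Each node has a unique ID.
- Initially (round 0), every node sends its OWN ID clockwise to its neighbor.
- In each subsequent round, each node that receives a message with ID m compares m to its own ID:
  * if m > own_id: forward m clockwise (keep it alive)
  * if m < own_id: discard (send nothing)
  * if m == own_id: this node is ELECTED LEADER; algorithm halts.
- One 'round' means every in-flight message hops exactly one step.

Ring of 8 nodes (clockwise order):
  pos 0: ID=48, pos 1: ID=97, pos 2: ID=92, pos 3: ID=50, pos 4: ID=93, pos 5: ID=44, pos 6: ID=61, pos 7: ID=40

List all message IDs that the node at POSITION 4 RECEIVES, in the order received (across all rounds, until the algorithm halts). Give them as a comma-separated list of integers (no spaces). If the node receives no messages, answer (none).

Round 1: pos1(id97) recv 48: drop; pos2(id92) recv 97: fwd; pos3(id50) recv 92: fwd; pos4(id93) recv 50: drop; pos5(id44) recv 93: fwd; pos6(id61) recv 44: drop; pos7(id40) recv 61: fwd; pos0(id48) recv 40: drop
Round 2: pos3(id50) recv 97: fwd; pos4(id93) recv 92: drop; pos6(id61) recv 93: fwd; pos0(id48) recv 61: fwd
Round 3: pos4(id93) recv 97: fwd; pos7(id40) recv 93: fwd; pos1(id97) recv 61: drop
Round 4: pos5(id44) recv 97: fwd; pos0(id48) recv 93: fwd
Round 5: pos6(id61) recv 97: fwd; pos1(id97) recv 93: drop
Round 6: pos7(id40) recv 97: fwd
Round 7: pos0(id48) recv 97: fwd
Round 8: pos1(id97) recv 97: ELECTED

Answer: 50,92,97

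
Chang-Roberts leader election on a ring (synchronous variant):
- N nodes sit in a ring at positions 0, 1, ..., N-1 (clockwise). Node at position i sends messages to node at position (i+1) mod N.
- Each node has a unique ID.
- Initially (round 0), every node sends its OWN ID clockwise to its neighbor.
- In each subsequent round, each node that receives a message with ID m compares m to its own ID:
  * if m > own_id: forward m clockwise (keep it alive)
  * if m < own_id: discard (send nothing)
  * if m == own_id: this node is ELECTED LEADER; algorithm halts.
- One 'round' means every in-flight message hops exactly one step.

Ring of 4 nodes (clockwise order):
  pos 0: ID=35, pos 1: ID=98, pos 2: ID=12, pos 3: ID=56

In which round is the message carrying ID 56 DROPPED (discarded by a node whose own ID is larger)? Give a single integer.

Answer: 2

Derivation:
Round 1: pos1(id98) recv 35: drop; pos2(id12) recv 98: fwd; pos3(id56) recv 12: drop; pos0(id35) recv 56: fwd
Round 2: pos3(id56) recv 98: fwd; pos1(id98) recv 56: drop
Round 3: pos0(id35) recv 98: fwd
Round 4: pos1(id98) recv 98: ELECTED
Message ID 56 originates at pos 3; dropped at pos 1 in round 2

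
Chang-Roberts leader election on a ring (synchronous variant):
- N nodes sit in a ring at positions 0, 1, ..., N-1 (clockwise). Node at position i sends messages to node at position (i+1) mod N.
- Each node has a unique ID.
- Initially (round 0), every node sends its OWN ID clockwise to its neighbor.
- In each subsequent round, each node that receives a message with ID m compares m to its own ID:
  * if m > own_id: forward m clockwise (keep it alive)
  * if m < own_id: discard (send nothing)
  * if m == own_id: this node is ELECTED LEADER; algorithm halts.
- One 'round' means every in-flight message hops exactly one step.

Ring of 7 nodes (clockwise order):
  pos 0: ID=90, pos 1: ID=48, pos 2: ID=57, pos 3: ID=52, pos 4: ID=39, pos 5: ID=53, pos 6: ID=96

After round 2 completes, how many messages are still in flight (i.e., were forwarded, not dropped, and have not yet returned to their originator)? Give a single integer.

Answer: 3

Derivation:
Round 1: pos1(id48) recv 90: fwd; pos2(id57) recv 48: drop; pos3(id52) recv 57: fwd; pos4(id39) recv 52: fwd; pos5(id53) recv 39: drop; pos6(id96) recv 53: drop; pos0(id90) recv 96: fwd
Round 2: pos2(id57) recv 90: fwd; pos4(id39) recv 57: fwd; pos5(id53) recv 52: drop; pos1(id48) recv 96: fwd
After round 2: 3 messages still in flight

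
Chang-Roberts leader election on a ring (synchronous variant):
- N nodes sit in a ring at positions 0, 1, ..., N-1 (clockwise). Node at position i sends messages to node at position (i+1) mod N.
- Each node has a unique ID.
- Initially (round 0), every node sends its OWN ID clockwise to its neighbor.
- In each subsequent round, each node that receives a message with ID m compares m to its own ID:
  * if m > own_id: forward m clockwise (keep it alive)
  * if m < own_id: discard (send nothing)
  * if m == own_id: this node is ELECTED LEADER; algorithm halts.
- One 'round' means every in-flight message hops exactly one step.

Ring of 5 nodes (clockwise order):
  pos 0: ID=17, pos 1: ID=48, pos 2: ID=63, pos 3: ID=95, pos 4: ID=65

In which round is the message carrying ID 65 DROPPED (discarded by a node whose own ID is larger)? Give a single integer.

Answer: 4

Derivation:
Round 1: pos1(id48) recv 17: drop; pos2(id63) recv 48: drop; pos3(id95) recv 63: drop; pos4(id65) recv 95: fwd; pos0(id17) recv 65: fwd
Round 2: pos0(id17) recv 95: fwd; pos1(id48) recv 65: fwd
Round 3: pos1(id48) recv 95: fwd; pos2(id63) recv 65: fwd
Round 4: pos2(id63) recv 95: fwd; pos3(id95) recv 65: drop
Round 5: pos3(id95) recv 95: ELECTED
Message ID 65 originates at pos 4; dropped at pos 3 in round 4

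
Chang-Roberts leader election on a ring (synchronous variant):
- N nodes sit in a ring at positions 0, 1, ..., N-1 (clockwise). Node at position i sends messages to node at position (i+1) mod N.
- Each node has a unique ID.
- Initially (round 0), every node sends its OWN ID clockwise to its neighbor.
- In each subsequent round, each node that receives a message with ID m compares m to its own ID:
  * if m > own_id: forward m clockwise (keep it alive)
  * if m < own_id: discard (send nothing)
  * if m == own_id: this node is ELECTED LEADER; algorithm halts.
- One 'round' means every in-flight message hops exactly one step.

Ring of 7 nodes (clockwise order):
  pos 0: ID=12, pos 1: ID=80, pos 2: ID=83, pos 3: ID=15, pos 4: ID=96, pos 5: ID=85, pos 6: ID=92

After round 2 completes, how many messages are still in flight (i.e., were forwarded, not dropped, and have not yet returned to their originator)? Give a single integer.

Answer: 2

Derivation:
Round 1: pos1(id80) recv 12: drop; pos2(id83) recv 80: drop; pos3(id15) recv 83: fwd; pos4(id96) recv 15: drop; pos5(id85) recv 96: fwd; pos6(id92) recv 85: drop; pos0(id12) recv 92: fwd
Round 2: pos4(id96) recv 83: drop; pos6(id92) recv 96: fwd; pos1(id80) recv 92: fwd
After round 2: 2 messages still in flight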